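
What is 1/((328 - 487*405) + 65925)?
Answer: -1/130982 ≈ -7.6346e-6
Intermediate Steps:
1/((328 - 487*405) + 65925) = 1/((328 - 197235) + 65925) = 1/(-196907 + 65925) = 1/(-130982) = -1/130982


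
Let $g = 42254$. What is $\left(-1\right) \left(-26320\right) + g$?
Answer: $68574$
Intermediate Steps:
$\left(-1\right) \left(-26320\right) + g = \left(-1\right) \left(-26320\right) + 42254 = 26320 + 42254 = 68574$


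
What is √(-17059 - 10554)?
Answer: I*√27613 ≈ 166.17*I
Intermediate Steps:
√(-17059 - 10554) = √(-27613) = I*√27613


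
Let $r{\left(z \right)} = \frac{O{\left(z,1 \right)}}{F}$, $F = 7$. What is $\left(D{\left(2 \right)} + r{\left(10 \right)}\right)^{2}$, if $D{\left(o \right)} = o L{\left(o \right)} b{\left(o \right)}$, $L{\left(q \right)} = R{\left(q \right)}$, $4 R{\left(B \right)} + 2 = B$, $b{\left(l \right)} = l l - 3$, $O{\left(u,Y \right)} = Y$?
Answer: $\frac{1}{49} \approx 0.020408$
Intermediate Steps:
$b{\left(l \right)} = -3 + l^{2}$ ($b{\left(l \right)} = l^{2} - 3 = -3 + l^{2}$)
$R{\left(B \right)} = - \frac{1}{2} + \frac{B}{4}$
$L{\left(q \right)} = - \frac{1}{2} + \frac{q}{4}$
$D{\left(o \right)} = o \left(-3 + o^{2}\right) \left(- \frac{1}{2} + \frac{o}{4}\right)$ ($D{\left(o \right)} = o \left(- \frac{1}{2} + \frac{o}{4}\right) \left(-3 + o^{2}\right) = o \left(-3 + o^{2}\right) \left(- \frac{1}{2} + \frac{o}{4}\right)$)
$r{\left(z \right)} = \frac{1}{7}$ ($r{\left(z \right)} = 1 \cdot \frac{1}{7} = \frac{1}{7}$)
$\left(D{\left(2 \right)} + r{\left(10 \right)}\right)^{2} = \left(\frac{1}{4} \cdot 2 \left(-3 + 2^{2}\right) \left(-2 + 2\right) + \frac{1}{7}\right)^{2} = \left(\frac{1}{4} \cdot 2 \left(-3 + 4\right) 0 + \frac{1}{7}\right)^{2} = \left(\frac{1}{4} \cdot 2 \cdot 1 \cdot 0 + \frac{1}{7}\right)^{2} = \left(0 + \frac{1}{7}\right)^{2} = \left(\frac{1}{7}\right)^{2} = \frac{1}{49}$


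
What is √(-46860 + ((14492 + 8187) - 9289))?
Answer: I*√33470 ≈ 182.95*I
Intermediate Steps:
√(-46860 + ((14492 + 8187) - 9289)) = √(-46860 + (22679 - 9289)) = √(-46860 + 13390) = √(-33470) = I*√33470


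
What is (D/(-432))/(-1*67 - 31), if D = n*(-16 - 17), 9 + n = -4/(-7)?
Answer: 649/98784 ≈ 0.0065699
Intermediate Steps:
n = -59/7 (n = -9 - 4/(-7) = -9 - 4*(-1/7) = -9 + 4/7 = -59/7 ≈ -8.4286)
D = 1947/7 (D = -59*(-16 - 17)/7 = -59/7*(-33) = 1947/7 ≈ 278.14)
(D/(-432))/(-1*67 - 31) = ((1947/7)/(-432))/(-1*67 - 31) = ((1947/7)*(-1/432))/(-67 - 31) = -649/1008/(-98) = -1/98*(-649/1008) = 649/98784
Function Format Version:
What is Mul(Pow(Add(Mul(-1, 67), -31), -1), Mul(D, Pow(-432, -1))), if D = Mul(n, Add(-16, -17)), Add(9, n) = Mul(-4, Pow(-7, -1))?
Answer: Rational(649, 98784) ≈ 0.0065699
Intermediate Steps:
n = Rational(-59, 7) (n = Add(-9, Mul(-4, Pow(-7, -1))) = Add(-9, Mul(-4, Rational(-1, 7))) = Add(-9, Rational(4, 7)) = Rational(-59, 7) ≈ -8.4286)
D = Rational(1947, 7) (D = Mul(Rational(-59, 7), Add(-16, -17)) = Mul(Rational(-59, 7), -33) = Rational(1947, 7) ≈ 278.14)
Mul(Pow(Add(Mul(-1, 67), -31), -1), Mul(D, Pow(-432, -1))) = Mul(Pow(Add(Mul(-1, 67), -31), -1), Mul(Rational(1947, 7), Pow(-432, -1))) = Mul(Pow(Add(-67, -31), -1), Mul(Rational(1947, 7), Rational(-1, 432))) = Mul(Pow(-98, -1), Rational(-649, 1008)) = Mul(Rational(-1, 98), Rational(-649, 1008)) = Rational(649, 98784)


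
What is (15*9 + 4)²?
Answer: 19321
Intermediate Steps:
(15*9 + 4)² = (135 + 4)² = 139² = 19321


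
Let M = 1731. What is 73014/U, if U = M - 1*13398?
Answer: -24338/3889 ≈ -6.2582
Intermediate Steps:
U = -11667 (U = 1731 - 1*13398 = 1731 - 13398 = -11667)
73014/U = 73014/(-11667) = 73014*(-1/11667) = -24338/3889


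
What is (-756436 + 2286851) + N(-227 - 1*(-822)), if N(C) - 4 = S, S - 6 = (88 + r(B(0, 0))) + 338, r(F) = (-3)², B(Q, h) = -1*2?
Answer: 1530860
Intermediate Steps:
B(Q, h) = -2
r(F) = 9
S = 441 (S = 6 + ((88 + 9) + 338) = 6 + (97 + 338) = 6 + 435 = 441)
N(C) = 445 (N(C) = 4 + 441 = 445)
(-756436 + 2286851) + N(-227 - 1*(-822)) = (-756436 + 2286851) + 445 = 1530415 + 445 = 1530860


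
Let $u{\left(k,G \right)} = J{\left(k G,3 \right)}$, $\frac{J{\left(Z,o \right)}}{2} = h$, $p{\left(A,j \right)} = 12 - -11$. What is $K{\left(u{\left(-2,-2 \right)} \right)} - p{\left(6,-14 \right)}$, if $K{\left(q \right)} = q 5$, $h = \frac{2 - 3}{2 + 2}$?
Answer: $- \frac{51}{2} \approx -25.5$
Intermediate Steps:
$p{\left(A,j \right)} = 23$ ($p{\left(A,j \right)} = 12 + 11 = 23$)
$h = - \frac{1}{4} \approx -0.25$
$J{\left(Z,o \right)} = - \frac{1}{2}$ ($J{\left(Z,o \right)} = 2 \left(- \frac{1}{4}\right) = - \frac{1}{2}$)
$u{\left(k,G \right)} = - \frac{1}{2}$
$K{\left(q \right)} = 5 q$
$K{\left(u{\left(-2,-2 \right)} \right)} - p{\left(6,-14 \right)} = 5 \left(- \frac{1}{2}\right) - 23 = - \frac{5}{2} - 23 = - \frac{51}{2}$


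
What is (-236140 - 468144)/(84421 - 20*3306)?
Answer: -704284/18301 ≈ -38.483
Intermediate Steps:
(-236140 - 468144)/(84421 - 20*3306) = -704284/(84421 - 66120) = -704284/18301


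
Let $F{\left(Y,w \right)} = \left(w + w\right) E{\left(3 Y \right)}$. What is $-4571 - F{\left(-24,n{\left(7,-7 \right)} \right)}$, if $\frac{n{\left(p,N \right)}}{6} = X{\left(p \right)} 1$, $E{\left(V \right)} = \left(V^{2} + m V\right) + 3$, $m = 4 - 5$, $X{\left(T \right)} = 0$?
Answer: $-4571$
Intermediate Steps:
$m = -1$
$E{\left(V \right)} = 3 + V^{2} - V$ ($E{\left(V \right)} = \left(V^{2} - V\right) + 3 = 3 + V^{2} - V$)
$n{\left(p,N \right)} = 0$ ($n{\left(p,N \right)} = 6 \cdot 0 \cdot 1 = 6 \cdot 0 = 0$)
$F{\left(Y,w \right)} = 2 w \left(3 - 3 Y + 9 Y^{2}\right)$ ($F{\left(Y,w \right)} = \left(w + w\right) \left(3 + \left(3 Y\right)^{2} - 3 Y\right) = 2 w \left(3 + 9 Y^{2} - 3 Y\right) = 2 w \left(3 - 3 Y + 9 Y^{2}\right)$)
$-4571 - F{\left(-24,n{\left(7,-7 \right)} \right)} = -4571 - 6 \cdot 0 \left(1 - -24 + 3 \left(-24\right)^{2}\right) = -4571 - 6 \cdot 0 \left(1 + 24 + 3 \cdot 576\right) = -4571 - 6 \cdot 0 \left(1 + 24 + 1728\right) = -4571 - 6 \cdot 0 \cdot 1753 = -4571 - 0 = -4571 + 0 = -4571$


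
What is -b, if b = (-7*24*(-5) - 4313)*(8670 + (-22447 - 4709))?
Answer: -64201878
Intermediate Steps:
b = 64201878 (b = (-168*(-5) - 4313)*(8670 - 27156) = (840 - 4313)*(-18486) = -3473*(-18486) = 64201878)
-b = -1*64201878 = -64201878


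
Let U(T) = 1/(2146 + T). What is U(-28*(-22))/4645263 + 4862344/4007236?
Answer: 15596231441105725/12853426267478454 ≈ 1.2134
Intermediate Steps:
U(-28*(-22))/4645263 + 4862344/4007236 = 1/((2146 - 28*(-22))*4645263) + 4862344/4007236 = (1/4645263)/(2146 + 616) + 4862344*(1/4007236) = (1/4645263)/2762 + 1215586/1001809 = (1/2762)*(1/4645263) + 1215586/1001809 = 1/12830216406 + 1215586/1001809 = 15596231441105725/12853426267478454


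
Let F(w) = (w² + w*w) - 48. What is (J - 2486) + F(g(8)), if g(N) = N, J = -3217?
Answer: -5623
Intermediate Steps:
F(w) = -48 + 2*w² (F(w) = (w² + w²) - 48 = 2*w² - 48 = -48 + 2*w²)
(J - 2486) + F(g(8)) = (-3217 - 2486) + (-48 + 2*8²) = -5703 + (-48 + 2*64) = -5703 + (-48 + 128) = -5703 + 80 = -5623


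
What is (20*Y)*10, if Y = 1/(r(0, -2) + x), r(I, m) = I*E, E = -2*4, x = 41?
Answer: 200/41 ≈ 4.8781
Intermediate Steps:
E = -8
r(I, m) = -8*I (r(I, m) = I*(-8) = -8*I)
Y = 1/41 (Y = 1/(-8*0 + 41) = 1/(0 + 41) = 1/41 ≈ 0.024390)
(20*Y)*10 = (20*(1/41))*10 = (20/41)*10 = 200/41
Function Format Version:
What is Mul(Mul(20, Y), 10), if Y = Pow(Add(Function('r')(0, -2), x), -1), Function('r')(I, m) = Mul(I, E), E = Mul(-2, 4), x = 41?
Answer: Rational(200, 41) ≈ 4.8781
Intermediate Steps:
E = -8
Function('r')(I, m) = Mul(-8, I) (Function('r')(I, m) = Mul(I, -8) = Mul(-8, I))
Y = Rational(1, 41) (Y = Pow(Add(Mul(-8, 0), 41), -1) = Pow(Add(0, 41), -1) = Pow(41, -1) = Rational(1, 41) ≈ 0.024390)
Mul(Mul(20, Y), 10) = Mul(Mul(20, Rational(1, 41)), 10) = Mul(Rational(20, 41), 10) = Rational(200, 41)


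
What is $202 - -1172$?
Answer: $1374$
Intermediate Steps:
$202 - -1172 = 202 + 1172 = 1374$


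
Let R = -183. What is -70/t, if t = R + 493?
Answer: -7/31 ≈ -0.22581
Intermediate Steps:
t = 310 (t = -183 + 493 = 310)
-70/t = -70/310 = -70*1/310 = -7/31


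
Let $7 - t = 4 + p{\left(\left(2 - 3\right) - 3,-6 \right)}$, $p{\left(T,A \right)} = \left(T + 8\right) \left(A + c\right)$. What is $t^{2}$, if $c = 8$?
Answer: $25$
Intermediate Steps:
$p{\left(T,A \right)} = \left(8 + A\right) \left(8 + T\right)$ ($p{\left(T,A \right)} = \left(T + 8\right) \left(A + 8\right) = \left(8 + T\right) \left(8 + A\right) = \left(8 + A\right) \left(8 + T\right)$)
$t = -5$ ($t = 7 - \left(4 + \left(64 + 8 \left(-6\right) + 8 \left(\left(2 - 3\right) - 3\right) - 6 \left(\left(2 - 3\right) - 3\right)\right)\right) = 7 - \left(4 + \left(64 - 48 + 8 \left(-1 - 3\right) - 6 \left(-1 - 3\right)\right)\right) = 7 - \left(4 + \left(64 - 48 + 8 \left(-4\right) - -24\right)\right) = 7 - \left(4 + \left(64 - 48 - 32 + 24\right)\right) = 7 - \left(4 + 8\right) = 7 - 12 = -5$)
$t^{2} = \left(-5\right)^{2} = 25$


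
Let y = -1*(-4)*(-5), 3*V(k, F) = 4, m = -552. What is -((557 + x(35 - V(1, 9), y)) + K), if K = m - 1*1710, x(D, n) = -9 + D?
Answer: 5041/3 ≈ 1680.3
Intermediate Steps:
V(k, F) = 4/3 (V(k, F) = (1/3)*4 = 4/3)
y = -20 (y = 4*(-5) = -20)
K = -2262 (K = -552 - 1*1710 = -552 - 1710 = -2262)
-((557 + x(35 - V(1, 9), y)) + K) = -((557 + (-9 + (35 - 1*4/3))) - 2262) = -((557 + (-9 + (35 - 4/3))) - 2262) = -((557 + (-9 + 101/3)) - 2262) = -((557 + 74/3) - 2262) = -(1745/3 - 2262) = -1*(-5041/3) = 5041/3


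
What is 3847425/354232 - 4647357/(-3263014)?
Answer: 7100222101887/577931987624 ≈ 12.286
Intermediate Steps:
3847425/354232 - 4647357/(-3263014) = 3847425*(1/354232) - 4647357*(-1/3263014) = 3847425/354232 + 4647357/3263014 = 7100222101887/577931987624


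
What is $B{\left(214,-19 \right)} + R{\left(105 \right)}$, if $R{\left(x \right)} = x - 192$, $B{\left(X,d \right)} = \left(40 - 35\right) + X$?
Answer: $132$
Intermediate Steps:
$B{\left(X,d \right)} = 5 + X$ ($B{\left(X,d \right)} = \left(40 - 35\right) + X = 5 + X$)
$R{\left(x \right)} = -192 + x$
$B{\left(214,-19 \right)} + R{\left(105 \right)} = \left(5 + 214\right) + \left(-192 + 105\right) = 219 - 87 = 132$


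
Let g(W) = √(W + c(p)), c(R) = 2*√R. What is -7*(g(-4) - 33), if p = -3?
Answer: 231 - 7*√(-4 + 2*I*√3) ≈ 225.38 - 15.088*I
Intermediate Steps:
g(W) = √(W + 2*I*√3) (g(W) = √(W + 2*√(-3)) = √(W + 2*(I*√3)) = √(W + 2*I*√3))
-7*(g(-4) - 33) = -7*(√(-4 + 2*I*√3) - 33) = -7*(-33 + √(-4 + 2*I*√3)) = 231 - 7*√(-4 + 2*I*√3)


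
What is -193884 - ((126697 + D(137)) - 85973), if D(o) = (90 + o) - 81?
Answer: -234754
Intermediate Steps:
D(o) = 9 + o
-193884 - ((126697 + D(137)) - 85973) = -193884 - ((126697 + (9 + 137)) - 85973) = -193884 - ((126697 + 146) - 85973) = -193884 - (126843 - 85973) = -193884 - 1*40870 = -193884 - 40870 = -234754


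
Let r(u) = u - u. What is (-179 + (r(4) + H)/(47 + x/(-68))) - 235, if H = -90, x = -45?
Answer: -1347894/3241 ≈ -415.89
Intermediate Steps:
r(u) = 0
(-179 + (r(4) + H)/(47 + x/(-68))) - 235 = (-179 + (0 - 90)/(47 - 45/(-68))) - 235 = (-179 - 90/(47 - 45*(-1/68))) - 235 = (-179 - 90/(47 + 45/68)) - 235 = (-179 - 90/3241/68) - 235 = (-179 - 90*68/3241) - 235 = (-179 - 6120/3241) - 235 = -586259/3241 - 235 = -1347894/3241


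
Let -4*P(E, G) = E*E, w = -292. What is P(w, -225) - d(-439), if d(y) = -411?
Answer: -20905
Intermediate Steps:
P(E, G) = -E²/4 (P(E, G) = -E*E/4 = -E²/4)
P(w, -225) - d(-439) = -¼*(-292)² - 1*(-411) = -¼*85264 + 411 = -21316 + 411 = -20905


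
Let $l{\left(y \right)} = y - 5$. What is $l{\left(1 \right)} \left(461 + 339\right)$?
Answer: $-3200$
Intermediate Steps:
$l{\left(y \right)} = -5 + y$ ($l{\left(y \right)} = y - 5 = -5 + y$)
$l{\left(1 \right)} \left(461 + 339\right) = \left(-5 + 1\right) \left(461 + 339\right) = \left(-4\right) 800 = -3200$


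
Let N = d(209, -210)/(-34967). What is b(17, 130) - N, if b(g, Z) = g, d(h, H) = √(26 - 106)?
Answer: 17 + 4*I*√5/34967 ≈ 17.0 + 0.00025579*I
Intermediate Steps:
d(h, H) = 4*I*√5 (d(h, H) = √(-80) = 4*I*√5)
N = -4*I*√5/34967 (N = (4*I*√5)/(-34967) = (4*I*√5)*(-1/34967) = -4*I*√5/34967 ≈ -0.00025579*I)
b(17, 130) - N = 17 - (-4)*I*√5/34967 = 17 + 4*I*√5/34967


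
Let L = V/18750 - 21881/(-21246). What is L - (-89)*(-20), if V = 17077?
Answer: -59026013609/33196875 ≈ -1778.1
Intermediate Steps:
L = 64423891/33196875 (L = 17077/18750 - 21881/(-21246) = 17077*(1/18750) - 21881*(-1/21246) = 17077/18750 + 21881/21246 = 64423891/33196875 ≈ 1.9407)
L - (-89)*(-20) = 64423891/33196875 - (-89)*(-20) = 64423891/33196875 - 1*1780 = 64423891/33196875 - 1780 = -59026013609/33196875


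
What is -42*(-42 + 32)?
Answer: 420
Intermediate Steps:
-42*(-42 + 32) = -42*(-10) = 420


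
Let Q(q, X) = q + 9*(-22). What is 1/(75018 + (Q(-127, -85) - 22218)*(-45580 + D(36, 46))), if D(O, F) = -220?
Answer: 1/1032544418 ≈ 9.6848e-10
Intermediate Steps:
Q(q, X) = -198 + q (Q(q, X) = q - 198 = -198 + q)
1/(75018 + (Q(-127, -85) - 22218)*(-45580 + D(36, 46))) = 1/(75018 + ((-198 - 127) - 22218)*(-45580 - 220)) = 1/(75018 + (-325 - 22218)*(-45800)) = 1/(75018 - 22543*(-45800)) = 1/(75018 + 1032469400) = 1/1032544418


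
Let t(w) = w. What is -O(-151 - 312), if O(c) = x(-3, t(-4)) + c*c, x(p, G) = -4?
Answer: -214365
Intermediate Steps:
O(c) = -4 + c² (O(c) = -4 + c*c = -4 + c²)
-O(-151 - 312) = -(-4 + (-151 - 312)²) = -(-4 + (-463)²) = -(-4 + 214369) = -1*214365 = -214365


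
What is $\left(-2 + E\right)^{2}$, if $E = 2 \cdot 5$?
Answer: $64$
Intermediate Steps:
$E = 10$
$\left(-2 + E\right)^{2} = \left(-2 + 10\right)^{2} = 8^{2} = 64$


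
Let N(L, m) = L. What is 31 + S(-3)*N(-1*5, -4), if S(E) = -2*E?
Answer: 1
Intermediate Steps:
31 + S(-3)*N(-1*5, -4) = 31 + (-2*(-3))*(-1*5) = 31 + 6*(-5) = 31 - 30 = 1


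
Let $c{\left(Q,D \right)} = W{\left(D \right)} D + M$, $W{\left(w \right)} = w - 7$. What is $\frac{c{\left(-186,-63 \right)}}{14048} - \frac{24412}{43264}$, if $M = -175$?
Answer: $- \frac{1247787}{4748224} \approx -0.26279$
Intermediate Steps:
$W{\left(w \right)} = -7 + w$ ($W{\left(w \right)} = w - 7 = -7 + w$)
$c{\left(Q,D \right)} = -175 + D \left(-7 + D\right)$ ($c{\left(Q,D \right)} = \left(-7 + D\right) D - 175 = D \left(-7 + D\right) - 175 = -175 + D \left(-7 + D\right)$)
$\frac{c{\left(-186,-63 \right)}}{14048} - \frac{24412}{43264} = \frac{-175 - 63 \left(-7 - 63\right)}{14048} - \frac{24412}{43264} = \left(-175 - -4410\right) \frac{1}{14048} - \frac{6103}{10816} = \left(-175 + 4410\right) \frac{1}{14048} - \frac{6103}{10816} = 4235 \cdot \frac{1}{14048} - \frac{6103}{10816} = \frac{4235}{14048} - \frac{6103}{10816} = - \frac{1247787}{4748224}$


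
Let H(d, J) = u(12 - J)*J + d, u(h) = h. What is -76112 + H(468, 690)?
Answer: -543464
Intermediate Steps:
H(d, J) = d + J*(12 - J) (H(d, J) = (12 - J)*J + d = J*(12 - J) + d = d + J*(12 - J))
-76112 + H(468, 690) = -76112 + (468 - 1*690*(-12 + 690)) = -76112 + (468 - 1*690*678) = -76112 + (468 - 467820) = -76112 - 467352 = -543464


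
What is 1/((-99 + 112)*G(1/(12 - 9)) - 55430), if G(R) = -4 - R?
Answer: -3/166459 ≈ -1.8022e-5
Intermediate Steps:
1/((-99 + 112)*G(1/(12 - 9)) - 55430) = 1/((-99 + 112)*(-4 - 1/(12 - 9)) - 55430) = 1/(13*(-4 - 1/3) - 55430) = 1/(13*(-4 - 1*⅓) - 55430) = 1/(13*(-4 - ⅓) - 55430) = 1/(13*(-13/3) - 55430) = 1/(-169/3 - 55430) = 1/(-166459/3) = -3/166459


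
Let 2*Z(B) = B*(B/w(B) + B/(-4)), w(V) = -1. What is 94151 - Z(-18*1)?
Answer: 188707/2 ≈ 94354.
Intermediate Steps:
Z(B) = -5*B²/8 (Z(B) = (B*(B/(-1) + B/(-4)))/2 = (B*(B*(-1) + B*(-¼)))/2 = (B*(-B - B/4))/2 = (B*(-5*B/4))/2 = (-5*B²/4)/2 = -5*B²/8)
94151 - Z(-18*1) = 94151 - (-5)*(-18*1)²/8 = 94151 - (-5)*(-18)²/8 = 94151 - (-5)*324/8 = 94151 - 1*(-405/2) = 94151 + 405/2 = 188707/2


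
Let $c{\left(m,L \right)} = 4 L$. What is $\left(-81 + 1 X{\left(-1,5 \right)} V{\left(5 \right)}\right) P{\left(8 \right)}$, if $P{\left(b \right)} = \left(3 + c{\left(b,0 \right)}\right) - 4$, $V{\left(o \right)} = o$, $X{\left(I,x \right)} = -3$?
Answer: $96$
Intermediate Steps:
$P{\left(b \right)} = -1$ ($P{\left(b \right)} = \left(3 + 4 \cdot 0\right) - 4 = \left(3 + 0\right) - 4 = 3 - 4 = -1$)
$\left(-81 + 1 X{\left(-1,5 \right)} V{\left(5 \right)}\right) P{\left(8 \right)} = \left(-81 + 1 \left(-3\right) 5\right) \left(-1\right) = \left(-81 - 15\right) \left(-1\right) = \left(-96\right) \left(-1\right) = 96$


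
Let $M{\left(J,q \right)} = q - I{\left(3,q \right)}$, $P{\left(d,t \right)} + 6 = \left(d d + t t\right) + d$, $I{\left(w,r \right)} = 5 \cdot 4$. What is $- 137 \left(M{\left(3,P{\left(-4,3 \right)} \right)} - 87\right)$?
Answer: $12604$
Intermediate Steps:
$I{\left(w,r \right)} = 20$
$P{\left(d,t \right)} = -6 + d + d^{2} + t^{2}$ ($P{\left(d,t \right)} = -6 + \left(\left(d d + t t\right) + d\right) = -6 + \left(\left(d^{2} + t^{2}\right) + d\right) = -6 + \left(d + d^{2} + t^{2}\right) = -6 + d + d^{2} + t^{2}$)
$M{\left(J,q \right)} = -20 + q$ ($M{\left(J,q \right)} = q - 20 = -20 + q$)
$- 137 \left(M{\left(3,P{\left(-4,3 \right)} \right)} - 87\right) = - 137 \left(\left(-20 + \left(-6 - 4 + \left(-4\right)^{2} + 3^{2}\right)\right) - 87\right) = - 137 \left(\left(-20 + \left(-6 - 4 + 16 + 9\right)\right) - 87\right) = - 137 \left(\left(-20 + 15\right) - 87\right) = - 137 \left(-5 - 87\right) = \left(-137\right) \left(-92\right) = 12604$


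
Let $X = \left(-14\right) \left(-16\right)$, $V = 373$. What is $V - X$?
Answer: $149$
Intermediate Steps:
$X = 224$
$V - X = 373 - 224 = 149$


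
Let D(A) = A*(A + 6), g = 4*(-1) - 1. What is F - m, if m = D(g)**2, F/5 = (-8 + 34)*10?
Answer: 1275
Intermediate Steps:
g = -5 (g = -4 - 1 = -5)
D(A) = A*(6 + A)
F = 1300 (F = 5*((-8 + 34)*10) = 5*(26*10) = 5*260 = 1300)
m = 25 (m = (-5*(6 - 5))**2 = (-5*1)**2 = (-5)**2 = 25)
F - m = 1300 - 1*25 = 1300 - 25 = 1275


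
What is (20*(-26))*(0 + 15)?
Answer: -7800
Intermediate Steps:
(20*(-26))*(0 + 15) = -520*15 = -7800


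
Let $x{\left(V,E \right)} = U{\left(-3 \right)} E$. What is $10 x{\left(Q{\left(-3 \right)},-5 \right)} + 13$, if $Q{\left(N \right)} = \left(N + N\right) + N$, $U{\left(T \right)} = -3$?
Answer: $163$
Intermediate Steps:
$Q{\left(N \right)} = 3 N$ ($Q{\left(N \right)} = 2 N + N = 3 N$)
$x{\left(V,E \right)} = - 3 E$
$10 x{\left(Q{\left(-3 \right)},-5 \right)} + 13 = 10 \left(\left(-3\right) \left(-5\right)\right) + 13 = 10 \cdot 15 + 13 = 150 + 13 = 163$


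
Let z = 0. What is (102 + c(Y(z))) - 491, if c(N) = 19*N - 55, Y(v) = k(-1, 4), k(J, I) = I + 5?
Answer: -273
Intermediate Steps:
k(J, I) = 5 + I
Y(v) = 9 (Y(v) = 5 + 4 = 9)
c(N) = -55 + 19*N
(102 + c(Y(z))) - 491 = (102 + (-55 + 19*9)) - 491 = (102 + (-55 + 171)) - 491 = (102 + 116) - 491 = 218 - 491 = -273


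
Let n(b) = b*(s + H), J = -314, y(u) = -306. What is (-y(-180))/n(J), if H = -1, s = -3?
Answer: 153/628 ≈ 0.24363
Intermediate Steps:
n(b) = -4*b (n(b) = b*(-3 - 1) = b*(-4) = -4*b)
(-y(-180))/n(J) = (-1*(-306))/((-4*(-314))) = 306/1256 = 306*(1/1256) = 153/628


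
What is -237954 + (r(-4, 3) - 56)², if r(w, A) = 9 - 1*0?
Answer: -235745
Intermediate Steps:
r(w, A) = 9 (r(w, A) = 9 + 0 = 9)
-237954 + (r(-4, 3) - 56)² = -237954 + (9 - 56)² = -237954 + (-47)² = -237954 + 2209 = -235745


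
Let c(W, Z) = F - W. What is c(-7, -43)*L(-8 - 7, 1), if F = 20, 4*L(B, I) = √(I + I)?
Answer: 27*√2/4 ≈ 9.5459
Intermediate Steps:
L(B, I) = √2*√I/4 (L(B, I) = √(I + I)/4 = √(2*I)/4 = (√2*√I)/4 = √2*√I/4)
c(W, Z) = 20 - W
c(-7, -43)*L(-8 - 7, 1) = (20 - 1*(-7))*(√2*√1/4) = (20 + 7)*((¼)*√2*1) = 27*(√2/4) = 27*√2/4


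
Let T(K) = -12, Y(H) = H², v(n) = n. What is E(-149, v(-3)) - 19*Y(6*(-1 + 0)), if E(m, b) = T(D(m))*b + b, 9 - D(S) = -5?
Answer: -651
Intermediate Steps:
D(S) = 14 (D(S) = 9 - 1*(-5) = 9 + 5 = 14)
E(m, b) = -11*b (E(m, b) = -12*b + b = -11*b)
E(-149, v(-3)) - 19*Y(6*(-1 + 0)) = -11*(-3) - 19*(6*(-1 + 0))² = 33 - 19*(6*(-1))² = 33 - 19*(-6)² = 33 - 19*36 = 33 - 1*684 = 33 - 684 = -651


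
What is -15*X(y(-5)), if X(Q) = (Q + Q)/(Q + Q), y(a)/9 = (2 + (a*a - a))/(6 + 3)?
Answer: -15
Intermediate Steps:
y(a) = 2 + a² - a (y(a) = 9*((2 + (a*a - a))/(6 + 3)) = 9*((2 + (a² - a))/9) = 9*((2 + a² - a)*(⅑)) = 9*(2/9 - a/9 + a²/9) = 2 + a² - a)
X(Q) = 1 (X(Q) = (2*Q)/((2*Q)) = (2*Q)*(1/(2*Q)) = 1)
-15*X(y(-5)) = -15*1 = -15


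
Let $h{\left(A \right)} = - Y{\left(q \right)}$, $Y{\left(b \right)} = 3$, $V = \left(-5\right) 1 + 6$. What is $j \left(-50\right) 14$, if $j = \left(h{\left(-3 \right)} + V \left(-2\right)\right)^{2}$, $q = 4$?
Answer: $-17500$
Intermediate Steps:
$V = 1$ ($V = -5 + 6 = 1$)
$h{\left(A \right)} = -3$ ($h{\left(A \right)} = \left(-1\right) 3 = -3$)
$j = 25$ ($j = \left(-3 + 1 \left(-2\right)\right)^{2} = \left(-3 - 2\right)^{2} = \left(-5\right)^{2} = 25$)
$j \left(-50\right) 14 = 25 \left(-50\right) 14 = \left(-1250\right) 14 = -17500$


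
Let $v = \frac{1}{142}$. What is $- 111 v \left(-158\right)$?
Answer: $\frac{8769}{71} \approx 123.51$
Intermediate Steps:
$v = \frac{1}{142} \approx 0.0070423$
$- 111 v \left(-158\right) = \left(-111\right) \frac{1}{142} \left(-158\right) = \left(- \frac{111}{142}\right) \left(-158\right) = \frac{8769}{71}$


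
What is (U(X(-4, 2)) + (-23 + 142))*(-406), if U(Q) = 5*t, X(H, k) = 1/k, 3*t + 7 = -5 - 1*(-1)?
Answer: -122612/3 ≈ -40871.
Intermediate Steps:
t = -11/3 (t = -7/3 + (-5 - 1*(-1))/3 = -7/3 + (-5 + 1)/3 = -7/3 + (1/3)*(-4) = -7/3 - 4/3 = -11/3 ≈ -3.6667)
U(Q) = -55/3 (U(Q) = 5*(-11/3) = -55/3)
(U(X(-4, 2)) + (-23 + 142))*(-406) = (-55/3 + (-23 + 142))*(-406) = (-55/3 + 119)*(-406) = (302/3)*(-406) = -122612/3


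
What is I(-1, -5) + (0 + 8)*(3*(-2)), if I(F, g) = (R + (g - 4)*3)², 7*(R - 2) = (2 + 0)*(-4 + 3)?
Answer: 28977/49 ≈ 591.37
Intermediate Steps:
R = 12/7 (R = 2 + ((2 + 0)*(-4 + 3))/7 = 2 + (2*(-1))/7 = 2 + (⅐)*(-2) = 2 - 2/7 = 12/7 ≈ 1.7143)
I(F, g) = (-72/7 + 3*g)² (I(F, g) = (12/7 + (g - 4)*3)² = (12/7 + (-4 + g)*3)² = (12/7 + (-12 + 3*g))² = (-72/7 + 3*g)²)
I(-1, -5) + (0 + 8)*(3*(-2)) = 9*(-24 + 7*(-5))²/49 + (0 + 8)*(3*(-2)) = 9*(-24 - 35)²/49 + 8*(-6) = (9/49)*(-59)² - 48 = (9/49)*3481 - 48 = 31329/49 - 48 = 28977/49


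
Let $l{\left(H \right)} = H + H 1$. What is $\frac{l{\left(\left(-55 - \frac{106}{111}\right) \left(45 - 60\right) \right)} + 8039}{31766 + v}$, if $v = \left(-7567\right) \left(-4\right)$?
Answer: $\frac{119851}{765086} \approx 0.15665$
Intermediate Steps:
$v = 30268$
$l{\left(H \right)} = 2 H$ ($l{\left(H \right)} = H + H = 2 H$)
$\frac{l{\left(\left(-55 - \frac{106}{111}\right) \left(45 - 60\right) \right)} + 8039}{31766 + v} = \frac{2 \left(-55 - \frac{106}{111}\right) \left(45 - 60\right) + 8039}{31766 + 30268} = \frac{2 \left(-55 - \frac{106}{111}\right) \left(-15\right) + 8039}{62034} = \left(2 \left(-55 - \frac{106}{111}\right) \left(-15\right) + 8039\right) \frac{1}{62034} = \left(2 \left(\left(- \frac{6211}{111}\right) \left(-15\right)\right) + 8039\right) \frac{1}{62034} = \left(2 \cdot \frac{31055}{37} + 8039\right) \frac{1}{62034} = \left(\frac{62110}{37} + 8039\right) \frac{1}{62034} = \frac{359553}{37} \cdot \frac{1}{62034} = \frac{119851}{765086}$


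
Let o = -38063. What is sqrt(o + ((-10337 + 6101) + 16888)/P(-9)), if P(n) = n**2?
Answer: I*sqrt(3070451)/9 ≈ 194.7*I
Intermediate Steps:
sqrt(o + ((-10337 + 6101) + 16888)/P(-9)) = sqrt(-38063 + ((-10337 + 6101) + 16888)/((-9)**2)) = sqrt(-38063 + (-4236 + 16888)/81) = sqrt(-38063 + 12652*(1/81)) = sqrt(-38063 + 12652/81) = sqrt(-3070451/81) = I*sqrt(3070451)/9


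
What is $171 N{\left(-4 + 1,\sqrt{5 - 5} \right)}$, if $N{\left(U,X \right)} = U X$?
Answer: $0$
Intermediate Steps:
$171 N{\left(-4 + 1,\sqrt{5 - 5} \right)} = 171 \left(-4 + 1\right) \sqrt{5 - 5} = 171 \left(- 3 \sqrt{0}\right) = 171 \left(\left(-3\right) 0\right) = 171 \cdot 0 = 0$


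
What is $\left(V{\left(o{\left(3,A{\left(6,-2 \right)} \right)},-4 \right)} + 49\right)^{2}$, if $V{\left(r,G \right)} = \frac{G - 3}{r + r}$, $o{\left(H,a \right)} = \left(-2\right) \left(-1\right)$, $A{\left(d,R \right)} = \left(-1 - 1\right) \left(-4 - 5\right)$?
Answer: $\frac{35721}{16} \approx 2232.6$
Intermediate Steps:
$A{\left(d,R \right)} = 18$ ($A{\left(d,R \right)} = \left(-2\right) \left(-9\right) = 18$)
$o{\left(H,a \right)} = 2$
$V{\left(r,G \right)} = \frac{-3 + G}{2 r}$
$\left(V{\left(o{\left(3,A{\left(6,-2 \right)} \right)},-4 \right)} + 49\right)^{2} = \left(\frac{-3 - 4}{2 \cdot 2} + 49\right)^{2} = \left(\frac{1}{2} \cdot \frac{1}{2} \left(-7\right) + 49\right)^{2} = \left(- \frac{7}{4} + 49\right)^{2} = \left(\frac{189}{4}\right)^{2} = \frac{35721}{16}$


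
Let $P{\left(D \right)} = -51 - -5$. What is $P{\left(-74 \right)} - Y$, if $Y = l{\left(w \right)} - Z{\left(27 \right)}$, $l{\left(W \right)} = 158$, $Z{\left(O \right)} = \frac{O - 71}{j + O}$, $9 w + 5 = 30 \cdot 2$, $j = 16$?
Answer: $- \frac{8816}{43} \approx -205.02$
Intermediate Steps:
$w = \frac{55}{9}$ ($w = - \frac{5}{9} + \frac{30 \cdot 2}{9} = - \frac{5}{9} + \frac{1}{9} \cdot 60 = - \frac{5}{9} + \frac{20}{3} = \frac{55}{9} \approx 6.1111$)
$P{\left(D \right)} = -46$ ($P{\left(D \right)} = -51 + 5 = -46$)
$Z{\left(O \right)} = \frac{-71 + O}{16 + O}$ ($Z{\left(O \right)} = \frac{O - 71}{16 + O} = \frac{-71 + O}{16 + O}$)
$Y = \frac{6838}{43}$ ($Y = 158 - \frac{-71 + 27}{16 + 27} = 158 - \frac{1}{43} \left(-44\right) = 158 - - \frac{44}{43} = 158 + \frac{44}{43} = \frac{6838}{43} \approx 159.02$)
$P{\left(-74 \right)} - Y = -46 - \frac{6838}{43} = - \frac{8816}{43}$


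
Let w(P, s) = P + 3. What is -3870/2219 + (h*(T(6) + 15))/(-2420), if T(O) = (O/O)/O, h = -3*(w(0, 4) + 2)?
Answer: -3544231/2147992 ≈ -1.6500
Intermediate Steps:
w(P, s) = 3 + P
h = -15 (h = -3*((3 + 0) + 2) = -3*(3 + 2) = -3*5 = -15)
T(O) = 1/O
-3870/2219 + (h*(T(6) + 15))/(-2420) = -3870/2219 - 15*(1/6 + 15)/(-2420) = -3870*1/2219 - 15*(1/6 + 15)*(-1/2420) = -3870/2219 - 15*91/6*(-1/2420) = -3870/2219 - 455/2*(-1/2420) = -3870/2219 + 91/968 = -3544231/2147992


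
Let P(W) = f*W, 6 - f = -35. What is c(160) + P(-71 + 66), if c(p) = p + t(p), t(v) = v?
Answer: 115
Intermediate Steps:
f = 41 (f = 6 - 1*(-35) = 6 + 35 = 41)
c(p) = 2*p (c(p) = p + p = 2*p)
P(W) = 41*W
c(160) + P(-71 + 66) = 2*160 + 41*(-71 + 66) = 320 + 41*(-5) = 320 - 205 = 115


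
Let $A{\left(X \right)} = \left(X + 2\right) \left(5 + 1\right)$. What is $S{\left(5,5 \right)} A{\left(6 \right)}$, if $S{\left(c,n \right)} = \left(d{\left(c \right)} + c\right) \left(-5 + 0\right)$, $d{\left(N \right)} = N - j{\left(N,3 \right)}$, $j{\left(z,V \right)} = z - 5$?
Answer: $-2400$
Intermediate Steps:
$j{\left(z,V \right)} = -5 + z$
$A{\left(X \right)} = 12 + 6 X$ ($A{\left(X \right)} = \left(2 + X\right) 6 = 12 + 6 X$)
$d{\left(N \right)} = 5$ ($d{\left(N \right)} = N - \left(-5 + N\right) = 5$)
$S{\left(c,n \right)} = -25 - 5 c$ ($S{\left(c,n \right)} = \left(5 + c\right) \left(-5 + 0\right) = \left(5 + c\right) \left(-5\right) = -25 - 5 c$)
$S{\left(5,5 \right)} A{\left(6 \right)} = \left(-25 - 25\right) \left(12 + 6 \cdot 6\right) = \left(-25 - 25\right) \left(12 + 36\right) = \left(-50\right) 48 = -2400$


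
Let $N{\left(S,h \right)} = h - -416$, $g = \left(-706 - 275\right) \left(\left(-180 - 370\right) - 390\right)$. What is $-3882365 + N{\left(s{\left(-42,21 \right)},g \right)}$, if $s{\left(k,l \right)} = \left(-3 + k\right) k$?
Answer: $-2959809$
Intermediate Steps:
$g = 922140$ ($g = - 981 \left(-550 - 390\right) = \left(-981\right) \left(-940\right) = 922140$)
$s{\left(k,l \right)} = k \left(-3 + k\right)$
$N{\left(S,h \right)} = 416 + h$ ($N{\left(S,h \right)} = h + 416 = 416 + h$)
$-3882365 + N{\left(s{\left(-42,21 \right)},g \right)} = -3882365 + \left(416 + 922140\right) = -3882365 + 922556 = -2959809$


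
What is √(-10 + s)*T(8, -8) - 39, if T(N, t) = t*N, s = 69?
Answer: -39 - 64*√59 ≈ -530.59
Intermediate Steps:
T(N, t) = N*t
√(-10 + s)*T(8, -8) - 39 = √(-10 + 69)*(8*(-8)) - 39 = √59*(-64) - 39 = -64*√59 - 39 = -39 - 64*√59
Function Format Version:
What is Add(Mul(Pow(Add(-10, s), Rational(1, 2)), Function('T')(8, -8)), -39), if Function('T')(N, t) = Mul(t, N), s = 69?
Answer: Add(-39, Mul(-64, Pow(59, Rational(1, 2)))) ≈ -530.59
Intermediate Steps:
Function('T')(N, t) = Mul(N, t)
Add(Mul(Pow(Add(-10, s), Rational(1, 2)), Function('T')(8, -8)), -39) = Add(Mul(Pow(Add(-10, 69), Rational(1, 2)), Mul(8, -8)), -39) = Add(Mul(Pow(59, Rational(1, 2)), -64), -39) = Add(Mul(-64, Pow(59, Rational(1, 2))), -39) = Add(-39, Mul(-64, Pow(59, Rational(1, 2))))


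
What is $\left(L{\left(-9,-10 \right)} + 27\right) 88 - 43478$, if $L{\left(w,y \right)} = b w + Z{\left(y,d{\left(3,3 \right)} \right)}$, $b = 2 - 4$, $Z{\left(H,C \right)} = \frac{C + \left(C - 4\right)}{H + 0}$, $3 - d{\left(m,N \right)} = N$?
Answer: $- \frac{197414}{5} \approx -39483.0$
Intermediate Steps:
$d{\left(m,N \right)} = 3 - N$
$Z{\left(H,C \right)} = \frac{-4 + 2 C}{H}$ ($Z{\left(H,C \right)} = \frac{C + \left(-4 + C\right)}{H} = \frac{-4 + 2 C}{H}$)
$b = -2$
$L{\left(w,y \right)} = - \frac{4}{y} - 2 w$ ($L{\left(w,y \right)} = - 2 w + \frac{2 \left(-2 + \left(3 - 3\right)\right)}{y} = - 2 w + \frac{2 \left(-2 + 0\right)}{y} = - 2 w + 2 \frac{1}{y} \left(-2\right) = - 2 w - \frac{4}{y} = - \frac{4}{y} - 2 w$)
$\left(L{\left(-9,-10 \right)} + 27\right) 88 - 43478 = \left(\left(- \frac{4}{-10} - -18\right) + 27\right) 88 - 43478 = \left(\left(\left(-4\right) \left(- \frac{1}{10}\right) + 18\right) + 27\right) 88 - 43478 = \left(\left(\frac{2}{5} + 18\right) + 27\right) 88 - 43478 = \left(\frac{92}{5} + 27\right) 88 - 43478 = \frac{227}{5} \cdot 88 - 43478 = \frac{19976}{5} - 43478 = - \frac{197414}{5}$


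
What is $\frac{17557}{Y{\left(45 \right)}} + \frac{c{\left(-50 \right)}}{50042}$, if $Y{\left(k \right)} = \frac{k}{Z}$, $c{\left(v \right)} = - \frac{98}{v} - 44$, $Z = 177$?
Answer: $\frac{259183278077}{3753150} \approx 69058.0$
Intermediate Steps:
$c{\left(v \right)} = -44 - \frac{98}{v}$
$Y{\left(k \right)} = \frac{k}{177}$
$\frac{17557}{Y{\left(45 \right)}} + \frac{c{\left(-50 \right)}}{50042} = \frac{17557}{\frac{1}{177} \cdot 45} + \frac{-44 - \frac{98}{-50}}{50042} = \frac{17557}{\frac{15}{59}} + \left(-44 - - \frac{49}{25}\right) \frac{1}{50042} = 17557 \cdot \frac{59}{15} + \left(-44 + \frac{49}{25}\right) \frac{1}{50042} = \frac{1035863}{15} - \frac{1051}{1251050} = \frac{259183278077}{3753150}$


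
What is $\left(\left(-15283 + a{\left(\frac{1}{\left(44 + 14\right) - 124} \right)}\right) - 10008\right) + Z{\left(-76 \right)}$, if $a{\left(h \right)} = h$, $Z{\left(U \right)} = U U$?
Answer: $- \frac{1287991}{66} \approx -19515.0$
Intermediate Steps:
$Z{\left(U \right)} = U^{2}$
$\left(\left(-15283 + a{\left(\frac{1}{\left(44 + 14\right) - 124} \right)}\right) - 10008\right) + Z{\left(-76 \right)} = \left(\left(-15283 + \frac{1}{\left(44 + 14\right) - 124}\right) - 10008\right) + \left(-76\right)^{2} = \left(\left(-15283 + \frac{1}{58 - 124}\right) - 10008\right) + 5776 = \left(\left(-15283 + \frac{1}{-66}\right) - 10008\right) + 5776 = \left(\left(-15283 - \frac{1}{66}\right) - 10008\right) + 5776 = \left(- \frac{1008679}{66} - 10008\right) + 5776 = - \frac{1669207}{66} + 5776 = - \frac{1287991}{66}$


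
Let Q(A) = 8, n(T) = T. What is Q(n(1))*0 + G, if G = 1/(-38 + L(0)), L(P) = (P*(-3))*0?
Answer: -1/38 ≈ -0.026316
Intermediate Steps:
L(P) = 0 (L(P) = -3*P*0 = 0)
G = -1/38 (G = 1/(-38 + 0) = 1/(-38) = -1/38 ≈ -0.026316)
Q(n(1))*0 + G = 8*0 - 1/38 = 0 - 1/38 = -1/38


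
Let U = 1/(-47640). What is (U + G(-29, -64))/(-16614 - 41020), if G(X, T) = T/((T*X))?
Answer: 47669/79624829040 ≈ 5.9867e-7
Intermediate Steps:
G(X, T) = 1/X (G(X, T) = T*(1/(T*X)) = 1/X)
U = -1/47640 ≈ -2.0991e-5
(U + G(-29, -64))/(-16614 - 41020) = (-1/47640 + 1/(-29))/(-16614 - 41020) = (-1/47640 - 1/29)/(-57634) = -47669/1381560*(-1/57634) = 47669/79624829040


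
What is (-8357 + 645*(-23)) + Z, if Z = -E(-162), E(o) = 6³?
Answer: -23408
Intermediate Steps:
E(o) = 216
Z = -216 (Z = -1*216 = -216)
(-8357 + 645*(-23)) + Z = (-8357 + 645*(-23)) - 216 = (-8357 - 14835) - 216 = -23192 - 216 = -23408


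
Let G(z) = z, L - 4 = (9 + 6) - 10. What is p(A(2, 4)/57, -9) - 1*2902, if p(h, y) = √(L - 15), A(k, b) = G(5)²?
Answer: -2902 + I*√6 ≈ -2902.0 + 2.4495*I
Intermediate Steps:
L = 9 (L = 4 + ((9 + 6) - 10) = 4 + (15 - 10) = 4 + 5 = 9)
A(k, b) = 25 (A(k, b) = 5² = 25)
p(h, y) = I*√6 (p(h, y) = √(9 - 15) = √(-6) = I*√6)
p(A(2, 4)/57, -9) - 1*2902 = I*√6 - 1*2902 = I*√6 - 2902 = -2902 + I*√6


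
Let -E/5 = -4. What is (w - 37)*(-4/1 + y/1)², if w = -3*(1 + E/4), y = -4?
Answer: -3520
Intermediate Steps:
E = 20 (E = -5*(-4) = 20)
w = -18 (w = -3*(1 + 20/4) = -3*(1 + 20*(¼)) = -3*(1 + 5) = -3*6 = -18)
(w - 37)*(-4/1 + y/1)² = (-18 - 37)*(-4/1 - 4/1)² = -55*(-4*1 - 4*1)² = -55*(-4 - 4)² = -55*(-8)² = -55*64 = -3520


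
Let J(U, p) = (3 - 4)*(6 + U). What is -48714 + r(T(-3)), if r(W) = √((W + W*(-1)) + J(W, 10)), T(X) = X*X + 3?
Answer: -48714 + 3*I*√2 ≈ -48714.0 + 4.2426*I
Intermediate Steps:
J(U, p) = -6 - U (J(U, p) = -(6 + U) = -6 - U)
T(X) = 3 + X² (T(X) = X² + 3 = 3 + X²)
r(W) = √(-6 - W) (r(W) = √((W + W*(-1)) + (-6 - W)) = √((W - W) + (-6 - W)) = √(0 + (-6 - W)) = √(-6 - W))
-48714 + r(T(-3)) = -48714 + √(-6 - (3 + (-3)²)) = -48714 + √(-6 - (3 + 9)) = -48714 + √(-6 - 1*12) = -48714 + √(-6 - 12) = -48714 + √(-18) = -48714 + 3*I*√2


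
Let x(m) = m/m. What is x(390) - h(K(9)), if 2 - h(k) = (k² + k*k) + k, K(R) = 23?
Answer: 1080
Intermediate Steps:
h(k) = 2 - k - 2*k² (h(k) = 2 - ((k² + k*k) + k) = 2 - ((k² + k²) + k) = 2 - (2*k² + k) = 2 - (k + 2*k²) = 2 + (-k - 2*k²) = 2 - k - 2*k²)
x(m) = 1
x(390) - h(K(9)) = 1 - (2 - 1*23 - 2*23²) = 1 - (2 - 23 - 2*529) = 1 - (2 - 23 - 1058) = 1 - 1*(-1079) = 1 + 1079 = 1080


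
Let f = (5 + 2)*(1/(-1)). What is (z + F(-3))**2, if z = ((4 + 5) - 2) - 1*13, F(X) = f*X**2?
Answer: 4761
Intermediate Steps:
f = -7 (f = 7*(1*(-1)) = 7*(-1) = -7)
F(X) = -7*X**2
z = -6 (z = (9 - 2) - 13 = 7 - 13 = -6)
(z + F(-3))**2 = (-6 - 7*(-3)**2)**2 = (-6 - 7*9)**2 = (-6 - 63)**2 = (-69)**2 = 4761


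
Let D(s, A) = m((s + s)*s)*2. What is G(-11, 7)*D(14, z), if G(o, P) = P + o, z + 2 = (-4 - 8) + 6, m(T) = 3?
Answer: -24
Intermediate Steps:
z = -8 (z = -2 + ((-4 - 8) + 6) = -2 + (-12 + 6) = -2 - 6 = -8)
D(s, A) = 6 (D(s, A) = 3*2 = 6)
G(-11, 7)*D(14, z) = (7 - 11)*6 = -4*6 = -24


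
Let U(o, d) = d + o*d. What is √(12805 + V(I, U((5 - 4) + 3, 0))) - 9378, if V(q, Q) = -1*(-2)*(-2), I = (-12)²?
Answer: -9378 + √12801 ≈ -9264.9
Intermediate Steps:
U(o, d) = d + d*o
I = 144
V(q, Q) = -4 (V(q, Q) = 2*(-2) = -4)
√(12805 + V(I, U((5 - 4) + 3, 0))) - 9378 = √(12805 - 4) - 9378 = √12801 - 9378 = -9378 + √12801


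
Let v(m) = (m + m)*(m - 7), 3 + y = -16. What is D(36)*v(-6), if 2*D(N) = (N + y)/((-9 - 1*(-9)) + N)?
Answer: 221/6 ≈ 36.833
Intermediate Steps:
y = -19 (y = -3 - 16 = -19)
v(m) = 2*m*(-7 + m) (v(m) = (2*m)*(-7 + m) = 2*m*(-7 + m))
D(N) = (-19 + N)/(2*N) (D(N) = ((N - 19)/((-9 - 1*(-9)) + N))/2 = ((-19 + N)/((-9 + 9) + N))/2 = ((-19 + N)/(0 + N))/2 = ((-19 + N)/N)/2 = (-19 + N)/(2*N))
D(36)*v(-6) = ((½)*(-19 + 36)/36)*(2*(-6)*(-7 - 6)) = ((½)*(1/36)*17)*(2*(-6)*(-13)) = (17/72)*156 = 221/6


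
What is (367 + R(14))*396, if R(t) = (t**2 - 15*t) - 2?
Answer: 138996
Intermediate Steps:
R(t) = -2 + t**2 - 15*t
(367 + R(14))*396 = (367 + (-2 + 14**2 - 15*14))*396 = (367 + (-2 + 196 - 210))*396 = (367 - 16)*396 = 351*396 = 138996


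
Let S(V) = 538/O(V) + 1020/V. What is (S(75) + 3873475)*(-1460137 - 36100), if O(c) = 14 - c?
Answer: -1767671348653921/305 ≈ -5.7956e+12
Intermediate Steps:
S(V) = 538/(14 - V) + 1020/V
(S(75) + 3873475)*(-1460137 - 36100) = (2*(-7140 + 241*75)/(75*(-14 + 75)) + 3873475)*(-1460137 - 36100) = (2*(1/75)*(-7140 + 18075)/61 + 3873475)*(-1496237) = (2*(1/75)*(1/61)*10935 + 3873475)*(-1496237) = (1458/305 + 3873475)*(-1496237) = (1181411333/305)*(-1496237) = -1767671348653921/305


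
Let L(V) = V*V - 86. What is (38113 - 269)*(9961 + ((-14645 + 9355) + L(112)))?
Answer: 648229876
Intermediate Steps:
L(V) = -86 + V² (L(V) = V² - 86 = -86 + V²)
(38113 - 269)*(9961 + ((-14645 + 9355) + L(112))) = (38113 - 269)*(9961 + ((-14645 + 9355) + (-86 + 112²))) = 37844*(9961 + (-5290 + (-86 + 12544))) = 37844*(9961 + (-5290 + 12458)) = 37844*(9961 + 7168) = 37844*17129 = 648229876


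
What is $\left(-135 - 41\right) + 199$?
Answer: $23$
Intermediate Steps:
$\left(-135 - 41\right) + 199 = -176 + 199 = 23$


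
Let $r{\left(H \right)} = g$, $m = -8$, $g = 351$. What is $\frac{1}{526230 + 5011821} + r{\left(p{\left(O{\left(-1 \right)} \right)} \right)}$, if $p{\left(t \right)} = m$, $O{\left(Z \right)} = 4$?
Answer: $\frac{1943855902}{5538051} \approx 351.0$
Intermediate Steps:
$p{\left(t \right)} = -8$
$r{\left(H \right)} = 351$
$\frac{1}{526230 + 5011821} + r{\left(p{\left(O{\left(-1 \right)} \right)} \right)} = \frac{1}{526230 + 5011821} + 351 = \frac{1}{5538051} + 351 = \frac{1943855902}{5538051}$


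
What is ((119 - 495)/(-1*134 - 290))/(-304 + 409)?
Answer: 47/5565 ≈ 0.0084456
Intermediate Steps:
((119 - 495)/(-1*134 - 290))/(-304 + 409) = (-376/(-134 - 290))/105 = (-376/(-424))/105 = (-376*(-1/424))/105 = (1/105)*(47/53) = 47/5565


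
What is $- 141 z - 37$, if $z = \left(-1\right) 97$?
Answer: $13640$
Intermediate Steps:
$z = -97$
$- 141 z - 37 = \left(-141\right) \left(-97\right) - 37 = 13677 - 37 = 13640$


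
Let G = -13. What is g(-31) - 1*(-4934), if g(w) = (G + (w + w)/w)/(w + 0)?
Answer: 152965/31 ≈ 4934.4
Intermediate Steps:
g(w) = -11/w (g(w) = (-13 + (w + w)/w)/(w + 0) = (-13 + (2*w)/w)/w = (-13 + 2)/w = -11/w)
g(-31) - 1*(-4934) = -11/(-31) - 1*(-4934) = -11*(-1/31) + 4934 = 11/31 + 4934 = 152965/31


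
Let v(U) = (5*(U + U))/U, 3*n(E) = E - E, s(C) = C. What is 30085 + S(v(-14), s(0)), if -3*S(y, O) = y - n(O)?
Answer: 90245/3 ≈ 30082.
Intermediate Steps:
n(E) = 0 (n(E) = (E - E)/3 = (⅓)*0 = 0)
v(U) = 10 (v(U) = (5*(2*U))/U = (10*U)/U = 10)
S(y, O) = -y/3 (S(y, O) = -(y - 1*0)/3 = -(y + 0)/3 = -y/3)
30085 + S(v(-14), s(0)) = 30085 - ⅓*10 = 30085 - 10/3 = 90245/3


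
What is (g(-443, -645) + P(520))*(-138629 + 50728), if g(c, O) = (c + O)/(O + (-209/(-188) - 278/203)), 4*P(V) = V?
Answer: -285049990084442/24625617 ≈ -1.1575e+7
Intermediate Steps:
P(V) = V/4
g(c, O) = (O + c)/(-9837/38164 + O) (g(c, O) = (O + c)/(O + (-209*(-1/188) - 278*1/203)) = (O + c)/(O + (209/188 - 278/203)) = (O + c)/(O - 9837/38164) = (O + c)/(-9837/38164 + O))
(g(-443, -645) + P(520))*(-138629 + 50728) = (38164*(-645 - 443)/(-9837 + 38164*(-645)) + (1/4)*520)*(-138629 + 50728) = (38164*(-1088)/(-9837 - 24615780) + 130)*(-87901) = (38164*(-1088)/(-24625617) + 130)*(-87901) = (38164*(-1/24625617)*(-1088) + 130)*(-87901) = (41522432/24625617 + 130)*(-87901) = (3242852642/24625617)*(-87901) = -285049990084442/24625617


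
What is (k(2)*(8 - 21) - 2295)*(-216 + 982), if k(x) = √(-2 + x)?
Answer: -1757970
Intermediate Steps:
(k(2)*(8 - 21) - 2295)*(-216 + 982) = (√(-2 + 2)*(8 - 21) - 2295)*(-216 + 982) = (√0*(-13) - 2295)*766 = (0*(-13) - 2295)*766 = (0 - 2295)*766 = -2295*766 = -1757970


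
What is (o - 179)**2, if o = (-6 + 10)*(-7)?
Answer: 42849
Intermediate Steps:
o = -28 (o = 4*(-7) = -28)
(o - 179)**2 = (-28 - 179)**2 = (-207)**2 = 42849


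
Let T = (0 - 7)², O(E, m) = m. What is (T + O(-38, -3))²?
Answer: 2116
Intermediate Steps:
T = 49 (T = (-7)² = 49)
(T + O(-38, -3))² = (49 - 3)² = 46² = 2116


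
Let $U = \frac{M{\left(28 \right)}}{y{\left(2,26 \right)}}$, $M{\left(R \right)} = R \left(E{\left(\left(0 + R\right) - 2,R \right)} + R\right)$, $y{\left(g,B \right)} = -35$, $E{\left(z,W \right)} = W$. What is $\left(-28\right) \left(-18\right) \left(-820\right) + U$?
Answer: $- \frac{2066624}{5} \approx -4.1333 \cdot 10^{5}$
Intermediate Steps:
$M{\left(R \right)} = 2 R^{2}$ ($M{\left(R \right)} = R \left(R + R\right) = R 2 R = 2 R^{2}$)
$U = - \frac{224}{5}$ ($U = \frac{2 \cdot 28^{2}}{-35} = 2 \cdot 784 \left(- \frac{1}{35}\right) = 1568 \left(- \frac{1}{35}\right) = - \frac{224}{5} \approx -44.8$)
$\left(-28\right) \left(-18\right) \left(-820\right) + U = \left(-28\right) \left(-18\right) \left(-820\right) - \frac{224}{5} = 504 \left(-820\right) - \frac{224}{5} = -413280 - \frac{224}{5} = - \frac{2066624}{5}$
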